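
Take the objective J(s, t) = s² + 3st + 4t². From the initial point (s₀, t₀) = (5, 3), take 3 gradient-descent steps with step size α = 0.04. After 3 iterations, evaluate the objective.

∇J = (2s + 3t, 3s + 8t)
(s₁, t₁) = (5, 3) − 0.04·(19, 39) = (4.24, 1.44)
(s₂, t₂) = (4.24, 1.44) − 0.04·(12.8, 24.24) = (3.728, 0.4704)
(s₃, t₃) = (3.728, 0.4704) − 0.04·(8.8672, 14.9472) = (3.373312, -0.127488)
J(3.373312, -0.127488) = 10.154076209152

10.154076209152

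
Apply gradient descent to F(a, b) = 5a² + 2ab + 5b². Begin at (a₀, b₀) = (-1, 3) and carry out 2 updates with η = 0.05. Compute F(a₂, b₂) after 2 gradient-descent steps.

∇F = (10a + 2b, 2a + 10b)
(a₁, b₁) = (-1, 3) − 0.05·(-4, 28) = (-0.8, 1.6)
(a₂, b₂) = (-0.8, 1.6) − 0.05·(-4.8, 14.4) = (-0.56, 0.88)
F(-0.56, 0.88) = 4.4544

4.4544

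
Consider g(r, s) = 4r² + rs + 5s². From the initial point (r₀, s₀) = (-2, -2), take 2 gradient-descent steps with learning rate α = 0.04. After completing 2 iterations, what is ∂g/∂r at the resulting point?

∇g = (8r + s, r + 10s)
Step 1: at (-2, -2), ∇g = (-18, -22) → (-2, -2) − 0.04·(-18, -22) = (-1.28, -1.12)
Step 2: at (-1.28, -1.12), ∇g = (-11.36, -12.48) → (-1.28, -1.12) − 0.04·(-11.36, -12.48) = (-0.8256, -0.6208)
∂g/∂r at (-0.8256, -0.6208) = -7.2256

-7.2256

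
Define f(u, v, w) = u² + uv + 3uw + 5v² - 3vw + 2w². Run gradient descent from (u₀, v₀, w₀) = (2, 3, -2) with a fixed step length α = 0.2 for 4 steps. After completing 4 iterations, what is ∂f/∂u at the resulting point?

∇f = (2u + v + 3w, u + 10v - 3w, 3u - 3v + 4w)
Step 1: at (2, 3, -2), ∇f = (1, 38, -11) → (2, 3, -2) − 0.2·(1, 38, -11) = (1.8, -4.6, 0.2)
Step 2: at (1.8, -4.6, 0.2), ∇f = (-0.4, -44.8, 20) → (1.8, -4.6, 0.2) − 0.2·(-0.4, -44.8, 20) = (1.88, 4.36, -3.8)
Step 3: at (1.88, 4.36, -3.8), ∇f = (-3.28, 56.88, -22.64) → (1.88, 4.36, -3.8) − 0.2·(-3.28, 56.88, -22.64) = (2.536, -7.016, 0.728)
Step 4: at (2.536, -7.016, 0.728), ∇f = (0.24, -69.808, 31.568) → (2.536, -7.016, 0.728) − 0.2·(0.24, -69.808, 31.568) = (2.488, 6.9456, -5.5856)
∂f/∂u at (2.488, 6.9456, -5.5856) = -4.8352

-4.8352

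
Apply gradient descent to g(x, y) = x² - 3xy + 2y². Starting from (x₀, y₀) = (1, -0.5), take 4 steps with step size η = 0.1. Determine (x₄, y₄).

∇g = (2x - 3y, -3x + 4y)
(x₁, y₁) = (1, -0.5) − 0.1·(3.5, -5) = (0.65, 0)
(x₂, y₂) = (0.65, 0) − 0.1·(1.3, -1.95) = (0.52, 0.195)
(x₃, y₃) = (0.52, 0.195) − 0.1·(0.455, -0.78) = (0.4745, 0.273)
(x₄, y₄) = (0.4745, 0.273) − 0.1·(0.13, -0.3315) = (0.4615, 0.30615)

(0.4615, 0.30615)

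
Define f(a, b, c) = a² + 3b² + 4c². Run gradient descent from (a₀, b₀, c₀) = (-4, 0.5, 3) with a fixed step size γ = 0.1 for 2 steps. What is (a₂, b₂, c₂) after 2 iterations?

(-2.56, 0.08, 0.12)

∇f = (2a, 6b, 8c)
(a₁, b₁, c₁) = (-4, 0.5, 3) − 0.1·(-8, 3, 24) = (-3.2, 0.2, 0.6)
(a₂, b₂, c₂) = (-3.2, 0.2, 0.6) − 0.1·(-6.4, 1.2, 4.8) = (-2.56, 0.08, 0.12)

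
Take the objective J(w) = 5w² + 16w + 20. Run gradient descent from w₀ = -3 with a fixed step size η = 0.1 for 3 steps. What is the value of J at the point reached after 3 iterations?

J′(w) = 10w + 16
w₁ = -3 − 0.1·(-14) = -1.6
w₂ = -1.6 − 0.1·0 = -1.6
w₃ = -1.6 − 0.1·0 = -1.6
J(-1.6) = 7.2

7.2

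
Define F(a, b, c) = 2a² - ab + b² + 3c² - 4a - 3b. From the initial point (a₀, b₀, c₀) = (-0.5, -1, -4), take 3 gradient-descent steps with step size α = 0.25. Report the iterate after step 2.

∇F = (4a - b - 4, -a + 2b - 3, 6c)
Step 1: at (-0.5, -1, -4), ∇F = (-5, -4.5, -24) → (-0.5, -1, -4) − 0.25·(-5, -4.5, -24) = (0.75, 0.125, 2)
Step 2: at (0.75, 0.125, 2), ∇F = (-1.125, -3.5, 12) → (0.75, 0.125, 2) − 0.25·(-1.125, -3.5, 12) = (1.03125, 1, -1)

(1.03125, 1, -1)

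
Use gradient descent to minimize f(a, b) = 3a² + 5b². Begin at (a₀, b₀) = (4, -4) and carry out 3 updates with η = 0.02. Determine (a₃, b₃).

(2.725888, -2.048)

∇f = (6a, 10b)
Step 1: at (4, -4), ∇f = (24, -40) → (4, -4) − 0.02·(24, -40) = (3.52, -3.2)
Step 2: at (3.52, -3.2), ∇f = (21.12, -32) → (3.52, -3.2) − 0.02·(21.12, -32) = (3.0976, -2.56)
Step 3: at (3.0976, -2.56), ∇f = (18.5856, -25.6) → (3.0976, -2.56) − 0.02·(18.5856, -25.6) = (2.725888, -2.048)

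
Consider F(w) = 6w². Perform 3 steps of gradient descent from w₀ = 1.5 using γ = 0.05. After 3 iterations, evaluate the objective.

0.055296

F′(w) = 12w
w₁ = 1.5 − 0.05·18 = 0.6
w₂ = 0.6 − 0.05·7.2 = 0.24
w₃ = 0.24 − 0.05·2.88 = 0.096
F(0.096) = 0.055296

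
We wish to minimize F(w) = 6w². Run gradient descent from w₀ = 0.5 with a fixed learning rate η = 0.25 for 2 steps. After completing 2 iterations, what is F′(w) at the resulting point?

F′(w) = 12w
Step 1: F′(0.5) = 6; w₁ = 0.5 − 0.25·6 = -1
Step 2: F′(-1) = -12; w₂ = -1 − 0.25·(-12) = 2
F′(w) at (2) = 24

24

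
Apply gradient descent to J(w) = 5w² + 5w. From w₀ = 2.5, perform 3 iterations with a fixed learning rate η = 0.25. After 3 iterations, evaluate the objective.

511.328125

J′(w) = 10w + 5
w₁ = 2.5 − 0.25·30 = -5
w₂ = -5 − 0.25·(-45) = 6.25
w₃ = 6.25 − 0.25·67.5 = -10.625
J(-10.625) = 511.328125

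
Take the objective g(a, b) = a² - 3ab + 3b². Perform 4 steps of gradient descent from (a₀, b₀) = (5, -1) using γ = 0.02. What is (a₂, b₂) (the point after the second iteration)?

(4.5156, -0.226)

∇g = (2a - 3b, -3a + 6b)
(a₁, b₁) = (5, -1) − 0.02·(13, -21) = (4.74, -0.58)
(a₂, b₂) = (4.74, -0.58) − 0.02·(11.22, -17.7) = (4.5156, -0.226)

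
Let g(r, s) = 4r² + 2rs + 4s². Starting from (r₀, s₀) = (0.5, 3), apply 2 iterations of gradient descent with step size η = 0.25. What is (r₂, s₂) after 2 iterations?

∇g = (8r + 2s, 2r + 8s)
Step 1: at (0.5, 3), ∇g = (10, 25) → (0.5, 3) − 0.25·(10, 25) = (-2, -3.25)
Step 2: at (-2, -3.25), ∇g = (-22.5, -30) → (-2, -3.25) − 0.25·(-22.5, -30) = (3.625, 4.25)

(3.625, 4.25)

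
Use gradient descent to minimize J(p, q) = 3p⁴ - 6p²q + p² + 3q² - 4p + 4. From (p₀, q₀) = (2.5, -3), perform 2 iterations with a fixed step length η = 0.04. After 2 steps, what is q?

17.323104

∇J = (12p³ - 12pq + 2p - 4, -6p² + 6q)
(p₁, q₁) = (2.5, -3) − 0.04·(278.5, -55.5) = (-8.64, -0.78)
(p₂, q₂) = (-8.64, -0.78) − 0.04·(-7841.820928, -452.5776) = (305.03283712, 17.323104)
q = 17.323104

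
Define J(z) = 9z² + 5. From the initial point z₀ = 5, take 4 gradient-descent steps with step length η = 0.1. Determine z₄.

J′(z) = 18z
z₁ = 5 − 0.1·90 = -4
z₂ = -4 − 0.1·(-72) = 3.2
z₃ = 3.2 − 0.1·57.6 = -2.56
z₄ = -2.56 − 0.1·(-46.08) = 2.048

2.048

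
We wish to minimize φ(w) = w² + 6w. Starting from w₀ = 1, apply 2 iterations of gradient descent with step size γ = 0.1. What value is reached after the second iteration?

-0.44

φ′(w) = 2w + 6
Step 1: φ′(1) = 8; w₁ = 1 − 0.1·8 = 0.2
Step 2: φ′(0.2) = 6.4; w₂ = 0.2 − 0.1·6.4 = -0.44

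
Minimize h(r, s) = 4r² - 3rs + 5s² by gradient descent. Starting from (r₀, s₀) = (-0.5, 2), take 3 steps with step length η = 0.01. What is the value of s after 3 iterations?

1.4256165

∇h = (8r - 3s, -3r + 10s)
(r₁, s₁) = (-0.5, 2) − 0.01·(-10, 21.5) = (-0.4, 1.785)
(r₂, s₂) = (-0.4, 1.785) − 0.01·(-8.555, 19.05) = (-0.31445, 1.5945)
(r₃, s₃) = (-0.31445, 1.5945) − 0.01·(-7.2991, 16.88835) = (-0.241459, 1.4256165)
s = 1.4256165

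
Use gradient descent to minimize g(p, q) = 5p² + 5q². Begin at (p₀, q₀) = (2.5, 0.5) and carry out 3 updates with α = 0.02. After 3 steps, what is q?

0.256

∇g = (10p, 10q)
(p₁, q₁) = (2.5, 0.5) − 0.02·(25, 5) = (2, 0.4)
(p₂, q₂) = (2, 0.4) − 0.02·(20, 4) = (1.6, 0.32)
(p₃, q₃) = (1.6, 0.32) − 0.02·(16, 3.2) = (1.28, 0.256)
q = 0.256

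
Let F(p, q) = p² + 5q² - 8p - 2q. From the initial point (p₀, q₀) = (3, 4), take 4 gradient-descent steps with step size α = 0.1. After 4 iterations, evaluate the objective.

∇F = (2p - 8, 10q - 2)
Step 1: at (3, 4), ∇F = (-2, 38) → (3, 4) − 0.1·(-2, 38) = (3.2, 0.2)
Step 2: at (3.2, 0.2), ∇F = (-1.6, 0) → (3.2, 0.2) − 0.1·(-1.6, 0) = (3.36, 0.2)
Step 3: at (3.36, 0.2), ∇F = (-1.28, 0) → (3.36, 0.2) − 0.1·(-1.28, 0) = (3.488, 0.2)
Step 4: at (3.488, 0.2), ∇F = (-1.024, 0) → (3.488, 0.2) − 0.1·(-1.024, 0) = (3.5904, 0.2)
F(3.5904, 0.2) = -16.03222784

-16.03222784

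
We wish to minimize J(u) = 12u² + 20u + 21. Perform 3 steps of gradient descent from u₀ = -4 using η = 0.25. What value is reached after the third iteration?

J′(u) = 24u + 20
Step 1: J′(-4) = -76; u₁ = -4 − 0.25·(-76) = 15
Step 2: J′(15) = 380; u₂ = 15 − 0.25·380 = -80
Step 3: J′(-80) = -1900; u₃ = -80 − 0.25·(-1900) = 395

395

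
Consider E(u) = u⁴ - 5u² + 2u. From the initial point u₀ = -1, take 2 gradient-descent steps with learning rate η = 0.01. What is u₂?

E′(u) = 4u³ - 10u + 2
Step 1: E′(-1) = 8; u₁ = -1 − 0.01·8 = -1.08
Step 2: E′(-1.08) = 7.761152; u₂ = -1.08 − 0.01·7.761152 = -1.15761152

-1.15761152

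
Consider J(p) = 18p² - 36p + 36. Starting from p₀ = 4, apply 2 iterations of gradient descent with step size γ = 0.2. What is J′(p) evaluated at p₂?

4151.52

J′(p) = 36p - 36
p₁ = 4 − 0.2·108 = -17.6
p₂ = -17.6 − 0.2·(-669.6) = 116.32
J′(p) at (116.32) = 4151.52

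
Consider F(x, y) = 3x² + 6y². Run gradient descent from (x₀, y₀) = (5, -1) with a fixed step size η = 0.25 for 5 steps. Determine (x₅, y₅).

(-0.15625, 32)

∇F = (6x, 12y)
Step 1: at (5, -1), ∇F = (30, -12) → (5, -1) − 0.25·(30, -12) = (-2.5, 2)
Step 2: at (-2.5, 2), ∇F = (-15, 24) → (-2.5, 2) − 0.25·(-15, 24) = (1.25, -4)
Step 3: at (1.25, -4), ∇F = (7.5, -48) → (1.25, -4) − 0.25·(7.5, -48) = (-0.625, 8)
Step 4: at (-0.625, 8), ∇F = (-3.75, 96) → (-0.625, 8) − 0.25·(-3.75, 96) = (0.3125, -16)
Step 5: at (0.3125, -16), ∇F = (1.875, -192) → (0.3125, -16) − 0.25·(1.875, -192) = (-0.15625, 32)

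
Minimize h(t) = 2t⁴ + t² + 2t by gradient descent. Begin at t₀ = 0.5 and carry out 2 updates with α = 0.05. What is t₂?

h′(t) = 8t³ + 2t + 2
Step 1: h′(0.5) = 4; t₁ = 0.5 − 0.05·4 = 0.3
Step 2: h′(0.3) = 2.816; t₂ = 0.3 − 0.05·2.816 = 0.1592

0.1592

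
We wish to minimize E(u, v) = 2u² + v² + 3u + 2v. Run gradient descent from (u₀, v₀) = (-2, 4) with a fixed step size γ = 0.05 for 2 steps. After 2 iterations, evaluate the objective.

∇E = (4u + 3, 2v + 2)
Step 1: at (-2, 4), ∇E = (-5, 10) → (-2, 4) − 0.05·(-5, 10) = (-1.75, 3.5)
Step 2: at (-1.75, 3.5), ∇E = (-4, 9) → (-1.75, 3.5) − 0.05·(-4, 9) = (-1.55, 3.05)
E(-1.55, 3.05) = 15.5575

15.5575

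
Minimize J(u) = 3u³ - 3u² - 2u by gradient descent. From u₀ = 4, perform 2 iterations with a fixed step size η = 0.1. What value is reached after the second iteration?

-67.036

J′(u) = 9u² - 6u - 2
u₁ = 4 − 0.1·118 = -7.8
u₂ = -7.8 − 0.1·592.36 = -67.036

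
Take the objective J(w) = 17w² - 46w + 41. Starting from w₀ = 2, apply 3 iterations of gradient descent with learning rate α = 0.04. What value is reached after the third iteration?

1.322752

J′(w) = 34w - 46
Step 1: J′(2) = 22; w₁ = 2 − 0.04·22 = 1.12
Step 2: J′(1.12) = -7.92; w₂ = 1.12 − 0.04·(-7.92) = 1.4368
Step 3: J′(1.4368) = 2.8512; w₃ = 1.4368 − 0.04·2.8512 = 1.322752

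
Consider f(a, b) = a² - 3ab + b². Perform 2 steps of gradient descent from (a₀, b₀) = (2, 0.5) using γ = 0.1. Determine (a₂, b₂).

(1.7, 1.325)

∇f = (2a - 3b, -3a + 2b)
(a₁, b₁) = (2, 0.5) − 0.1·(2.5, -5) = (1.75, 1)
(a₂, b₂) = (1.75, 1) − 0.1·(0.5, -3.25) = (1.7, 1.325)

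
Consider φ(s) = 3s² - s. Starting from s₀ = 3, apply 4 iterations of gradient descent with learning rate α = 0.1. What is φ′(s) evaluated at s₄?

φ′(s) = 6s - 1
s₁ = 3 − 0.1·17 = 1.3
s₂ = 1.3 − 0.1·6.8 = 0.62
s₃ = 0.62 − 0.1·2.72 = 0.348
s₄ = 0.348 − 0.1·1.088 = 0.2392
φ′(s) at (0.2392) = 0.4352

0.4352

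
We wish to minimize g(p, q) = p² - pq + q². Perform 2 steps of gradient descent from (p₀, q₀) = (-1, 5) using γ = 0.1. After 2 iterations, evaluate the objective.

∇g = (2p - q, -p + 2q)
(p₁, q₁) = (-1, 5) − 0.1·(-7, 11) = (-0.3, 3.9)
(p₂, q₂) = (-0.3, 3.9) − 0.1·(-4.5, 8.1) = (0.15, 3.09)
g(0.15, 3.09) = 9.1071

9.1071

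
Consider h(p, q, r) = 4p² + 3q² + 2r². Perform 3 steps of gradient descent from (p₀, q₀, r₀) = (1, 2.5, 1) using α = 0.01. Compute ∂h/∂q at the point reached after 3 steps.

12.45876

∇h = (8p, 6q, 4r)
Step 1: at (1, 2.5, 1), ∇h = (8, 15, 4) → (1, 2.5, 1) − 0.01·(8, 15, 4) = (0.92, 2.35, 0.96)
Step 2: at (0.92, 2.35, 0.96), ∇h = (7.36, 14.1, 3.84) → (0.92, 2.35, 0.96) − 0.01·(7.36, 14.1, 3.84) = (0.8464, 2.209, 0.9216)
Step 3: at (0.8464, 2.209, 0.9216), ∇h = (6.7712, 13.254, 3.6864) → (0.8464, 2.209, 0.9216) − 0.01·(6.7712, 13.254, 3.6864) = (0.778688, 2.07646, 0.884736)
∂h/∂q at (0.778688, 2.07646, 0.884736) = 12.45876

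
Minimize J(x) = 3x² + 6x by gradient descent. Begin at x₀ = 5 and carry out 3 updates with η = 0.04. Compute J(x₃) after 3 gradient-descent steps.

17.811592286208

J′(x) = 6x + 6
x₁ = 5 − 0.04·36 = 3.56
x₂ = 3.56 − 0.04·27.36 = 2.4656
x₃ = 2.4656 − 0.04·20.7936 = 1.633856
J(1.633856) = 17.811592286208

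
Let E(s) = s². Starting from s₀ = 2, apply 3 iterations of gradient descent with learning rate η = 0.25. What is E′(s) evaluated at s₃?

E′(s) = 2s
Step 1: E′(2) = 4; s₁ = 2 − 0.25·4 = 1
Step 2: E′(1) = 2; s₂ = 1 − 0.25·2 = 0.5
Step 3: E′(0.5) = 1; s₃ = 0.5 − 0.25·1 = 0.25
E′(s) at (0.25) = 0.5

0.5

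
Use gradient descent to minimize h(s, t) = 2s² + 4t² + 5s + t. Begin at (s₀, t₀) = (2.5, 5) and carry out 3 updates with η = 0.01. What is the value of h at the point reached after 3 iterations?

∇h = (4s + 5, 8t + 1)
(s₁, t₁) = (2.5, 5) − 0.01·(15, 41) = (2.35, 4.59)
(s₂, t₂) = (2.35, 4.59) − 0.01·(14.4, 37.72) = (2.206, 4.2128)
(s₃, t₃) = (2.206, 4.2128) − 0.01·(13.824, 34.7024) = (2.06776, 3.865776)
h(2.06776, 3.865776) = 82.532735163904

82.532735163904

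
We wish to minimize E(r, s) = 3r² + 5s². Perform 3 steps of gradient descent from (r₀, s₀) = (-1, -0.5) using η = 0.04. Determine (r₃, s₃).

(-0.438976, -0.108)

∇E = (6r, 10s)
Step 1: at (-1, -0.5), ∇E = (-6, -5) → (-1, -0.5) − 0.04·(-6, -5) = (-0.76, -0.3)
Step 2: at (-0.76, -0.3), ∇E = (-4.56, -3) → (-0.76, -0.3) − 0.04·(-4.56, -3) = (-0.5776, -0.18)
Step 3: at (-0.5776, -0.18), ∇E = (-3.4656, -1.8) → (-0.5776, -0.18) − 0.04·(-3.4656, -1.8) = (-0.438976, -0.108)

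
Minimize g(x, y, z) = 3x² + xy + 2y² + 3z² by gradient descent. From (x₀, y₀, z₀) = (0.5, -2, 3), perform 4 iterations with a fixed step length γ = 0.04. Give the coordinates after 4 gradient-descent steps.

(0.33444352, -1.04962048, 1.00086528)

∇g = (6x + y, x + 4y, 6z)
Step 1: at (0.5, -2, 3), ∇g = (1, -7.5, 18) → (0.5, -2, 3) − 0.04·(1, -7.5, 18) = (0.46, -1.7, 2.28)
Step 2: at (0.46, -1.7, 2.28), ∇g = (1.06, -6.34, 13.68) → (0.46, -1.7, 2.28) − 0.04·(1.06, -6.34, 13.68) = (0.4176, -1.4464, 1.7328)
Step 3: at (0.4176, -1.4464, 1.7328), ∇g = (1.0592, -5.368, 10.3968) → (0.4176, -1.4464, 1.7328) − 0.04·(1.0592, -5.368, 10.3968) = (0.375232, -1.23168, 1.316928)
Step 4: at (0.375232, -1.23168, 1.316928), ∇g = (1.019712, -4.551488, 7.901568) → (0.375232, -1.23168, 1.316928) − 0.04·(1.019712, -4.551488, 7.901568) = (0.33444352, -1.04962048, 1.00086528)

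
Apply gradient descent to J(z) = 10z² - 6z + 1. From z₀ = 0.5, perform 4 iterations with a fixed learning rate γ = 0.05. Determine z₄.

0.3

J′(z) = 20z - 6
z₁ = 0.5 − 0.05·4 = 0.3
z₂ = 0.3 − 0.05·0 = 0.3
z₃ = 0.3 − 0.05·0 = 0.3
z₄ = 0.3 − 0.05·0 = 0.3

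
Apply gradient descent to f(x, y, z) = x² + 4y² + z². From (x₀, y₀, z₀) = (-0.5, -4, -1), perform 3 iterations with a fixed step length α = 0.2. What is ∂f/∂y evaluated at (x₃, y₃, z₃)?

∇f = (2x, 8y, 2z)
Step 1: at (-0.5, -4, -1), ∇f = (-1, -32, -2) → (-0.5, -4, -1) − 0.2·(-1, -32, -2) = (-0.3, 2.4, -0.6)
Step 2: at (-0.3, 2.4, -0.6), ∇f = (-0.6, 19.2, -1.2) → (-0.3, 2.4, -0.6) − 0.2·(-0.6, 19.2, -1.2) = (-0.18, -1.44, -0.36)
Step 3: at (-0.18, -1.44, -0.36), ∇f = (-0.36, -11.52, -0.72) → (-0.18, -1.44, -0.36) − 0.2·(-0.36, -11.52, -0.72) = (-0.108, 0.864, -0.216)
∂f/∂y at (-0.108, 0.864, -0.216) = 6.912

6.912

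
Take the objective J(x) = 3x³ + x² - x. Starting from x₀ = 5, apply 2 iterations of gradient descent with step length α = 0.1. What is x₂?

J′(x) = 9x² + 2x - 1
Step 1: J′(5) = 234; x₁ = 5 − 0.1·234 = -18.4
Step 2: J′(-18.4) = 3009.24; x₂ = -18.4 − 0.1·3009.24 = -319.324

-319.324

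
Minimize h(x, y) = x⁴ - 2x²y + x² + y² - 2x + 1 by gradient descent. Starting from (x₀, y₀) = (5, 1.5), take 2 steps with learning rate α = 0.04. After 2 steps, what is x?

429.88014848

∇h = (4x³ - 4xy + 2x - 2, -2x² + 2y)
Step 1: at (5, 1.5), ∇h = (478, -47) → (5, 1.5) − 0.04·(478, -47) = (-14.12, 3.38)
Step 2: at (-14.12, 3.38), ∇h = (-11100.003712, -391.9888) → (-14.12, 3.38) − 0.04·(-11100.003712, -391.9888) = (429.88014848, 19.059552)
x = 429.88014848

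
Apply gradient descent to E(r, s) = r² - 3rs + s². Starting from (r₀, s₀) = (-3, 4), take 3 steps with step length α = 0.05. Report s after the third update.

∇E = (2r - 3s, -3r + 2s)
Step 1: at (-3, 4), ∇E = (-18, 17) → (-3, 4) − 0.05·(-18, 17) = (-2.1, 3.15)
Step 2: at (-2.1, 3.15), ∇E = (-13.65, 12.6) → (-2.1, 3.15) − 0.05·(-13.65, 12.6) = (-1.4175, 2.52)
Step 3: at (-1.4175, 2.52), ∇E = (-10.395, 9.2925) → (-1.4175, 2.52) − 0.05·(-10.395, 9.2925) = (-0.89775, 2.055375)
s = 2.055375

2.055375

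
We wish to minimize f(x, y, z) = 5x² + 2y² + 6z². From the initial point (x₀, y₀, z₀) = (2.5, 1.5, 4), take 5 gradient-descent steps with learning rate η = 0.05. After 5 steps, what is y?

0.49152

∇f = (10x, 4y, 12z)
Step 1: at (2.5, 1.5, 4), ∇f = (25, 6, 48) → (2.5, 1.5, 4) − 0.05·(25, 6, 48) = (1.25, 1.2, 1.6)
Step 2: at (1.25, 1.2, 1.6), ∇f = (12.5, 4.8, 19.2) → (1.25, 1.2, 1.6) − 0.05·(12.5, 4.8, 19.2) = (0.625, 0.96, 0.64)
Step 3: at (0.625, 0.96, 0.64), ∇f = (6.25, 3.84, 7.68) → (0.625, 0.96, 0.64) − 0.05·(6.25, 3.84, 7.68) = (0.3125, 0.768, 0.256)
Step 4: at (0.3125, 0.768, 0.256), ∇f = (3.125, 3.072, 3.072) → (0.3125, 0.768, 0.256) − 0.05·(3.125, 3.072, 3.072) = (0.15625, 0.6144, 0.1024)
Step 5: at (0.15625, 0.6144, 0.1024), ∇f = (1.5625, 2.4576, 1.2288) → (0.15625, 0.6144, 0.1024) − 0.05·(1.5625, 2.4576, 1.2288) = (0.078125, 0.49152, 0.04096)
y = 0.49152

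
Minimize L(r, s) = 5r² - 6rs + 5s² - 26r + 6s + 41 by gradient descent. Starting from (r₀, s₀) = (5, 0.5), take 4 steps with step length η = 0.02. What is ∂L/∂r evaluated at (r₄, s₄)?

4.99266816

∇L = (10r - 6s - 26, -6r + 10s + 6)
(r₁, s₁) = (5, 0.5) − 0.02·(21, -19) = (4.58, 0.88)
(r₂, s₂) = (4.58, 0.88) − 0.02·(14.52, -12.68) = (4.2896, 1.1336)
(r₃, s₃) = (4.2896, 1.1336) − 0.02·(10.0944, -8.4016) = (4.087712, 1.301632)
(r₄, s₄) = (4.087712, 1.301632) − 0.02·(7.067328, -5.509952) = (3.94636544, 1.41183104)
∂L/∂r at (3.94636544, 1.41183104) = 4.99266816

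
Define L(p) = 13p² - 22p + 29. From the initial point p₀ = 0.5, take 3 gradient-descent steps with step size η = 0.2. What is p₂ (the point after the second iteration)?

L′(p) = 26p - 22
p₁ = 0.5 − 0.2·(-9) = 2.3
p₂ = 2.3 − 0.2·37.8 = -5.26

-5.26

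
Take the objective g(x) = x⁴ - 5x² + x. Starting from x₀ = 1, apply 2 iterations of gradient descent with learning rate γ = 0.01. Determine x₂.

1.098695

g′(x) = 4x³ - 10x + 1
Step 1: g′(1) = -5; x₁ = 1 − 0.01·(-5) = 1.05
Step 2: g′(1.05) = -4.8695; x₂ = 1.05 − 0.01·(-4.8695) = 1.098695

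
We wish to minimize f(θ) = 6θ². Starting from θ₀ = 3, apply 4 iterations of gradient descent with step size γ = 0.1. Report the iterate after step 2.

f′(θ) = 12θ
θ₁ = 3 − 0.1·36 = -0.6
θ₂ = -0.6 − 0.1·(-7.2) = 0.12

0.12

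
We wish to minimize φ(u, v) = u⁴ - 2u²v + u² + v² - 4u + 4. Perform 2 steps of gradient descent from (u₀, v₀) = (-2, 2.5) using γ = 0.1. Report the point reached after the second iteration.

∇φ = (4u³ - 4uv + 2u - 4, -2u² + 2v)
(u₁, v₁) = (-2, 2.5) − 0.1·(-20, -3) = (0, 2.8)
(u₂, v₂) = (0, 2.8) − 0.1·(-4, 5.6) = (0.4, 2.24)

(0.4, 2.24)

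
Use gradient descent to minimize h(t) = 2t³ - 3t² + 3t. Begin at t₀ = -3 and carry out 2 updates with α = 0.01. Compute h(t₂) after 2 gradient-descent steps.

-313.06925640234375

h′(t) = 6t² - 6t + 3
t₁ = -3 − 0.01·75 = -3.75
t₂ = -3.75 − 0.01·109.875 = -4.84875
h(-4.84875) = -313.06925640234375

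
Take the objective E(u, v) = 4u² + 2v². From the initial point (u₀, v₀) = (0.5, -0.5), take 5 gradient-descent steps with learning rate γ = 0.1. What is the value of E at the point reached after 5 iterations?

∇E = (8u, 4v)
Step 1: at (0.5, -0.5), ∇E = (4, -2) → (0.5, -0.5) − 0.1·(4, -2) = (0.1, -0.3)
Step 2: at (0.1, -0.3), ∇E = (0.8, -1.2) → (0.1, -0.3) − 0.1·(0.8, -1.2) = (0.02, -0.18)
Step 3: at (0.02, -0.18), ∇E = (0.16, -0.72) → (0.02, -0.18) − 0.1·(0.16, -0.72) = (0.004, -0.108)
Step 4: at (0.004, -0.108), ∇E = (0.032, -0.432) → (0.004, -0.108) − 0.1·(0.032, -0.432) = (0.0008, -0.0648)
Step 5: at (0.0008, -0.0648), ∇E = (0.0064, -0.2592) → (0.0008, -0.0648) − 0.1·(0.0064, -0.2592) = (0.00016, -0.03888)
E(0.00016, -0.03888) = 0.0030234112

0.0030234112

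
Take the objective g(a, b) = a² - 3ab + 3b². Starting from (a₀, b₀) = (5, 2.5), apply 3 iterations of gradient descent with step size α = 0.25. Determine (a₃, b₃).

(3.5546875, 2.03125)

∇g = (2a - 3b, -3a + 6b)
Step 1: at (5, 2.5), ∇g = (2.5, 0) → (5, 2.5) − 0.25·(2.5, 0) = (4.375, 2.5)
Step 2: at (4.375, 2.5), ∇g = (1.25, 1.875) → (4.375, 2.5) − 0.25·(1.25, 1.875) = (4.0625, 2.03125)
Step 3: at (4.0625, 2.03125), ∇g = (2.03125, 0) → (4.0625, 2.03125) − 0.25·(2.03125, 0) = (3.5546875, 2.03125)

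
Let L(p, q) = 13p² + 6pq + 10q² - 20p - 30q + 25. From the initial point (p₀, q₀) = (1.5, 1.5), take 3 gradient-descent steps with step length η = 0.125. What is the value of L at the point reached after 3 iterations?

∇L = (26p + 6q - 20, 6p + 20q - 30)
(p₁, q₁) = (1.5, 1.5) − 0.125·(28, 9) = (-2, 0.375)
(p₂, q₂) = (-2, 0.375) − 0.125·(-69.75, -34.5) = (6.71875, 4.6875)
(p₃, q₃) = (6.71875, 4.6875) − 0.125·(182.8125, 104.0625) = (-16.1328125, -8.3203125)
L(-16.1328125, -8.3203125) = 5478.40118408203125

5478.40118408203125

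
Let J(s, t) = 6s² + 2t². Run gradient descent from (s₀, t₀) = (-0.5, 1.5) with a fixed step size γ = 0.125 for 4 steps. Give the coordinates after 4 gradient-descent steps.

(-0.03125, 0.09375)

∇J = (12s, 4t)
(s₁, t₁) = (-0.5, 1.5) − 0.125·(-6, 6) = (0.25, 0.75)
(s₂, t₂) = (0.25, 0.75) − 0.125·(3, 3) = (-0.125, 0.375)
(s₃, t₃) = (-0.125, 0.375) − 0.125·(-1.5, 1.5) = (0.0625, 0.1875)
(s₄, t₄) = (0.0625, 0.1875) − 0.125·(0.75, 0.75) = (-0.03125, 0.09375)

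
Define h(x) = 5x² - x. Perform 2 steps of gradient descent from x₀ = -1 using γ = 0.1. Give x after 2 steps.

h′(x) = 10x - 1
x₁ = -1 − 0.1·(-11) = 0.1
x₂ = 0.1 − 0.1·0 = 0.1

0.1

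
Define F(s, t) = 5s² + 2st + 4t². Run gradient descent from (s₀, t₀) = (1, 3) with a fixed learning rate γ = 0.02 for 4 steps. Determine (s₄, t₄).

(0.15051008, 1.42482432)

∇F = (10s + 2t, 2s + 8t)
Step 1: at (1, 3), ∇F = (16, 26) → (1, 3) − 0.02·(16, 26) = (0.68, 2.48)
Step 2: at (0.68, 2.48), ∇F = (11.76, 21.2) → (0.68, 2.48) − 0.02·(11.76, 21.2) = (0.4448, 2.056)
Step 3: at (0.4448, 2.056), ∇F = (8.56, 17.3376) → (0.4448, 2.056) − 0.02·(8.56, 17.3376) = (0.2736, 1.709248)
Step 4: at (0.2736, 1.709248), ∇F = (6.154496, 14.221184) → (0.2736, 1.709248) − 0.02·(6.154496, 14.221184) = (0.15051008, 1.42482432)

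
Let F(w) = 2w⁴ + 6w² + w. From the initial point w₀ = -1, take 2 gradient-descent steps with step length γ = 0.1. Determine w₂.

-0.8632

F′(w) = 8w³ + 12w + 1
Step 1: F′(-1) = -19; w₁ = -1 − 0.1·(-19) = 0.9
Step 2: F′(0.9) = 17.632; w₂ = 0.9 − 0.1·17.632 = -0.8632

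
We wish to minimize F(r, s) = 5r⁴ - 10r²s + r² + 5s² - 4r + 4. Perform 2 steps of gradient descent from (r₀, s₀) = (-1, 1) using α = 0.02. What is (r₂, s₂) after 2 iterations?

∇F = (20r³ - 20rs + 2r - 4, -10r² + 10s)
(r₁, s₁) = (-1, 1) − 0.02·(-6, 0) = (-0.88, 1)
(r₂, s₂) = (-0.88, 1) − 0.02·(-1.78944, 2.256) = (-0.8442112, 0.95488)

(-0.8442112, 0.95488)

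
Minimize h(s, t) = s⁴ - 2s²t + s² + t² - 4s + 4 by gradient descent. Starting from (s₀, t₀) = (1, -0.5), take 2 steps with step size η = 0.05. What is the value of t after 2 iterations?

-0.251

∇h = (4s³ - 4st + 2s - 4, -2s² + 2t)
(s₁, t₁) = (1, -0.5) − 0.05·(4, -3) = (0.8, -0.35)
(s₂, t₂) = (0.8, -0.35) − 0.05·(0.768, -1.98) = (0.7616, -0.251)
t = -0.251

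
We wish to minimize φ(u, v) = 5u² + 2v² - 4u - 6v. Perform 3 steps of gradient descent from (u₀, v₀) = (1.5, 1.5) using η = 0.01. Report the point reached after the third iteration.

(1.2019, 1.5)

∇φ = (10u - 4, 4v - 6)
Step 1: at (1.5, 1.5), ∇φ = (11, 0) → (1.5, 1.5) − 0.01·(11, 0) = (1.39, 1.5)
Step 2: at (1.39, 1.5), ∇φ = (9.9, 0) → (1.39, 1.5) − 0.01·(9.9, 0) = (1.291, 1.5)
Step 3: at (1.291, 1.5), ∇φ = (8.91, 0) → (1.291, 1.5) − 0.01·(8.91, 0) = (1.2019, 1.5)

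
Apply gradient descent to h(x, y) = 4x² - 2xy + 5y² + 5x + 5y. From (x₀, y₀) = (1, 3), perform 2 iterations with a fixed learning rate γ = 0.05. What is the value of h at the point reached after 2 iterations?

∇h = (8x - 2y + 5, -2x + 10y + 5)
(x₁, y₁) = (1, 3) − 0.05·(7, 33) = (0.65, 1.35)
(x₂, y₂) = (0.65, 1.35) − 0.05·(7.5, 17.2) = (0.275, 0.49)
h(0.275, 0.49) = 5.0585

5.0585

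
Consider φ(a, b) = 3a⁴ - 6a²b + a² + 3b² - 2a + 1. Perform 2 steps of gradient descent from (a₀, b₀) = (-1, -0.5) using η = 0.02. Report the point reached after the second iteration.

(-0.41244416, -0.243968)

∇φ = (12a³ - 12ab + 2a - 2, -6a² + 6b)
Step 1: at (-1, -0.5), ∇φ = (-22, -9) → (-1, -0.5) − 0.02·(-22, -9) = (-0.56, -0.32)
Step 2: at (-0.56, -0.32), ∇φ = (-7.377792, -3.8016) → (-0.56, -0.32) − 0.02·(-7.377792, -3.8016) = (-0.41244416, -0.243968)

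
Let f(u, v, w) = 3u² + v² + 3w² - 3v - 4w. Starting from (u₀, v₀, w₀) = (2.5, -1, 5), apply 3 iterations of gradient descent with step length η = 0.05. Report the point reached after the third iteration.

(0.8575, -0.3225, 2.153)

∇f = (6u, 2v - 3, 6w - 4)
Step 1: at (2.5, -1, 5), ∇f = (15, -5, 26) → (2.5, -1, 5) − 0.05·(15, -5, 26) = (1.75, -0.75, 3.7)
Step 2: at (1.75, -0.75, 3.7), ∇f = (10.5, -4.5, 18.2) → (1.75, -0.75, 3.7) − 0.05·(10.5, -4.5, 18.2) = (1.225, -0.525, 2.79)
Step 3: at (1.225, -0.525, 2.79), ∇f = (7.35, -4.05, 12.74) → (1.225, -0.525, 2.79) − 0.05·(7.35, -4.05, 12.74) = (0.8575, -0.3225, 2.153)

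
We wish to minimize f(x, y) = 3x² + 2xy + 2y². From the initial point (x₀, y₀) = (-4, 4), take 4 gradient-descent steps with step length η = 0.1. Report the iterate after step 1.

(-2.4, 3.2)

∇f = (6x + 2y, 2x + 4y)
(x₁, y₁) = (-4, 4) − 0.1·(-16, 8) = (-2.4, 3.2)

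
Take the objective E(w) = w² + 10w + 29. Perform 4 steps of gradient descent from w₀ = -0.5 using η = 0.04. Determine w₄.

E′(w) = 2w + 10
w₁ = -0.5 − 0.04·9 = -0.86
w₂ = -0.86 − 0.04·8.28 = -1.1912
w₃ = -1.1912 − 0.04·7.6176 = -1.495904
w₄ = -1.495904 − 0.04·7.008192 = -1.77623168

-1.77623168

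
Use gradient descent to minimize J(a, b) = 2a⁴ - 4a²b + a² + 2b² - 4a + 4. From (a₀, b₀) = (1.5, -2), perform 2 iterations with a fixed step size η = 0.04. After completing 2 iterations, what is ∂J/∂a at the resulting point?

-4.515789234176

∇J = (8a³ - 8ab + 2a - 4, -4a² + 4b)
Step 1: at (1.5, -2), ∇J = (50, -17) → (1.5, -2) − 0.04·(50, -17) = (-0.5, -1.32)
Step 2: at (-0.5, -1.32), ∇J = (-11.28, -6.28) → (-0.5, -1.32) − 0.04·(-11.28, -6.28) = (-0.0488, -1.0688)
∂J/∂a at (-0.0488, -1.0688) = -4.515789234176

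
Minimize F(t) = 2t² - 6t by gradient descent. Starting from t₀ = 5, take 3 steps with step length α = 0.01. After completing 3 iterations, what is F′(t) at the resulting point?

12.386304

F′(t) = 4t - 6
t₁ = 5 − 0.01·14 = 4.86
t₂ = 4.86 − 0.01·13.44 = 4.7256
t₃ = 4.7256 − 0.01·12.9024 = 4.596576
F′(t) at (4.596576) = 12.386304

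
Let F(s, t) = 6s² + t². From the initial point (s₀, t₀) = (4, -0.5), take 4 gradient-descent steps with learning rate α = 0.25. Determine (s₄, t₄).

(64, -0.03125)

∇F = (12s, 2t)
(s₁, t₁) = (4, -0.5) − 0.25·(48, -1) = (-8, -0.25)
(s₂, t₂) = (-8, -0.25) − 0.25·(-96, -0.5) = (16, -0.125)
(s₃, t₃) = (16, -0.125) − 0.25·(192, -0.25) = (-32, -0.0625)
(s₄, t₄) = (-32, -0.0625) − 0.25·(-384, -0.125) = (64, -0.03125)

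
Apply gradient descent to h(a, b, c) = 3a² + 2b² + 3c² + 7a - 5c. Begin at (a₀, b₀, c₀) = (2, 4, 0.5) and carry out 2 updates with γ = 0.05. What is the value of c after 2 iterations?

0.67

∇h = (6a + 7, 4b, 6c - 5)
(a₁, b₁, c₁) = (2, 4, 0.5) − 0.05·(19, 16, -2) = (1.05, 3.2, 0.6)
(a₂, b₂, c₂) = (1.05, 3.2, 0.6) − 0.05·(13.3, 12.8, -1.4) = (0.385, 2.56, 0.67)
c = 0.67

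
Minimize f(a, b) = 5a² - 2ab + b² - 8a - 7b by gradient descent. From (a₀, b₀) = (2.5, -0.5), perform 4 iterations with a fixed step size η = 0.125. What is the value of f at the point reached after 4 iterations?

-21.954833984375

∇f = (10a - 2b - 8, -2a + 2b - 7)
Step 1: at (2.5, -0.5), ∇f = (18, -13) → (2.5, -0.5) − 0.125·(18, -13) = (0.25, 1.125)
Step 2: at (0.25, 1.125), ∇f = (-7.75, -5.25) → (0.25, 1.125) − 0.125·(-7.75, -5.25) = (1.21875, 1.78125)
Step 3: at (1.21875, 1.78125), ∇f = (0.625, -5.875) → (1.21875, 1.78125) − 0.125·(0.625, -5.875) = (1.140625, 2.515625)
Step 4: at (1.140625, 2.515625), ∇f = (-1.625, -4.25) → (1.140625, 2.515625) − 0.125·(-1.625, -4.25) = (1.34375, 3.046875)
f(1.34375, 3.046875) = -21.954833984375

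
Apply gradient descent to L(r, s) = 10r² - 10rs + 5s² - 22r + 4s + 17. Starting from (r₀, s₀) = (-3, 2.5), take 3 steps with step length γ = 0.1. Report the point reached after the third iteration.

(18.4, -9.3)

∇L = (20r - 10s - 22, -10r + 10s + 4)
Step 1: at (-3, 2.5), ∇L = (-107, 59) → (-3, 2.5) − 0.1·(-107, 59) = (7.7, -3.4)
Step 2: at (7.7, -3.4), ∇L = (166, -107) → (7.7, -3.4) − 0.1·(166, -107) = (-8.9, 7.3)
Step 3: at (-8.9, 7.3), ∇L = (-273, 166) → (-8.9, 7.3) − 0.1·(-273, 166) = (18.4, -9.3)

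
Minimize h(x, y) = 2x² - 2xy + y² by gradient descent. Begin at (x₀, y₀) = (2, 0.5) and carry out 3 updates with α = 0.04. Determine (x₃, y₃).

∇h = (4x - 2y, -2x + 2y)
Step 1: at (2, 0.5), ∇h = (7, -3) → (2, 0.5) − 0.04·(7, -3) = (1.72, 0.62)
Step 2: at (1.72, 0.62), ∇h = (5.64, -2.2) → (1.72, 0.62) − 0.04·(5.64, -2.2) = (1.4944, 0.708)
Step 3: at (1.4944, 0.708), ∇h = (4.5616, -1.5728) → (1.4944, 0.708) − 0.04·(4.5616, -1.5728) = (1.311936, 0.770912)

(1.311936, 0.770912)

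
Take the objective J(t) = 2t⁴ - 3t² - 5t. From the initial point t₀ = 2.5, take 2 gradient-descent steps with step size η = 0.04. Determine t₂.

J′(t) = 8t³ - 6t - 5
Step 1: J′(2.5) = 105; t₁ = 2.5 − 0.04·105 = -1.7
Step 2: J′(-1.7) = -34.104; t₂ = -1.7 − 0.04·(-34.104) = -0.33584

-0.33584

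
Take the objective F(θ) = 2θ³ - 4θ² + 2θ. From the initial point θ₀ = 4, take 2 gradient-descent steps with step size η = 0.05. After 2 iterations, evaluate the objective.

F′(θ) = 6θ² - 8θ + 2
θ₁ = 4 − 0.05·66 = 0.7
θ₂ = 0.7 − 0.05·(-0.66) = 0.733
F(0.733) = 0.104509674

0.104509674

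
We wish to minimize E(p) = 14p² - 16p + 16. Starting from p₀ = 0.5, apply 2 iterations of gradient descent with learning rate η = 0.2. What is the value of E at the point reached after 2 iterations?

43.4104

E′(p) = 28p - 16
p₁ = 0.5 − 0.2·(-2) = 0.9
p₂ = 0.9 − 0.2·9.2 = -0.94
E(-0.94) = 43.4104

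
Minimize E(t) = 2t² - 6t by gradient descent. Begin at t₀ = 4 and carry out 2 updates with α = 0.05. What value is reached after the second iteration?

3.1

E′(t) = 4t - 6
t₁ = 4 − 0.05·10 = 3.5
t₂ = 3.5 − 0.05·8 = 3.1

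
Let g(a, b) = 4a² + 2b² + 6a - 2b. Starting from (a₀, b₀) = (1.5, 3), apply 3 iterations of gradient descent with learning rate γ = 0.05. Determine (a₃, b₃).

(-0.264, 1.78)

∇g = (8a + 6, 4b - 2)
Step 1: at (1.5, 3), ∇g = (18, 10) → (1.5, 3) − 0.05·(18, 10) = (0.6, 2.5)
Step 2: at (0.6, 2.5), ∇g = (10.8, 8) → (0.6, 2.5) − 0.05·(10.8, 8) = (0.06, 2.1)
Step 3: at (0.06, 2.1), ∇g = (6.48, 6.4) → (0.06, 2.1) − 0.05·(6.48, 6.4) = (-0.264, 1.78)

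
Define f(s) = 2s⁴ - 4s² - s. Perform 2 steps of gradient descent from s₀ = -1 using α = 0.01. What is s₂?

f′(s) = 8s³ - 8s - 1
s₁ = -1 − 0.01·(-1) = -0.99
s₂ = -0.99 − 0.01·(-0.842392) = -0.98157608

-0.98157608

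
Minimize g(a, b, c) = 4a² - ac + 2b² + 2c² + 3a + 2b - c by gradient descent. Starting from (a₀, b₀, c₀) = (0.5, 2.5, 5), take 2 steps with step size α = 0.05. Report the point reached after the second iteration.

∇g = (8a - c + 3, 4b + 2, -a + 4c - 1)
Step 1: at (0.5, 2.5, 5), ∇g = (2, 12, 18.5) → (0.5, 2.5, 5) − 0.05·(2, 12, 18.5) = (0.4, 1.9, 4.075)
Step 2: at (0.4, 1.9, 4.075), ∇g = (2.125, 9.6, 14.9) → (0.4, 1.9, 4.075) − 0.05·(2.125, 9.6, 14.9) = (0.29375, 1.42, 3.33)

(0.29375, 1.42, 3.33)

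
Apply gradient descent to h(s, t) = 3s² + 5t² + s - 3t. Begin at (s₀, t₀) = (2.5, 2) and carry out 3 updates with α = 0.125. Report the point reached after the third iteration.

∇h = (6s + 1, 10t - 3)
(s₁, t₁) = (2.5, 2) − 0.125·(16, 17) = (0.5, -0.125)
(s₂, t₂) = (0.5, -0.125) − 0.125·(4, -4.25) = (0, 0.40625)
(s₃, t₃) = (0, 0.40625) − 0.125·(1, 1.0625) = (-0.125, 0.2734375)

(-0.125, 0.2734375)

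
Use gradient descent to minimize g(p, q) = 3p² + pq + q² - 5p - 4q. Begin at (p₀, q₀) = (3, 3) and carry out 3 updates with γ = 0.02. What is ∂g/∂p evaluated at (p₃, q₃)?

10.66684

∇g = (6p + q - 5, p + 2q - 4)
(p₁, q₁) = (3, 3) − 0.02·(16, 5) = (2.68, 2.9)
(p₂, q₂) = (2.68, 2.9) − 0.02·(13.98, 4.48) = (2.4004, 2.8104)
(p₃, q₃) = (2.4004, 2.8104) − 0.02·(12.2128, 4.0212) = (2.156144, 2.729976)
∂g/∂p at (2.156144, 2.729976) = 10.66684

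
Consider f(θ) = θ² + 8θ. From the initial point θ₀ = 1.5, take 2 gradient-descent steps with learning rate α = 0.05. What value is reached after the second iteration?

f′(θ) = 2θ + 8
Step 1: f′(1.5) = 11; θ₁ = 1.5 − 0.05·11 = 0.95
Step 2: f′(0.95) = 9.9; θ₂ = 0.95 − 0.05·9.9 = 0.455

0.455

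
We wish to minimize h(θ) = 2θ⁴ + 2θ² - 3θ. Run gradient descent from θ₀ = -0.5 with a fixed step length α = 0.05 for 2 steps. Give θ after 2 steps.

-0.0068

h′(θ) = 8θ³ + 4θ - 3
Step 1: h′(-0.5) = -6; θ₁ = -0.5 − 0.05·(-6) = -0.2
Step 2: h′(-0.2) = -3.864; θ₂ = -0.2 − 0.05·(-3.864) = -0.0068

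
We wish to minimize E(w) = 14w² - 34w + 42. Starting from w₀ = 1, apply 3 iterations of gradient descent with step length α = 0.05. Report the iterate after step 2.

1.18

E′(w) = 28w - 34
Step 1: E′(1) = -6; w₁ = 1 − 0.05·(-6) = 1.3
Step 2: E′(1.3) = 2.4; w₂ = 1.3 − 0.05·2.4 = 1.18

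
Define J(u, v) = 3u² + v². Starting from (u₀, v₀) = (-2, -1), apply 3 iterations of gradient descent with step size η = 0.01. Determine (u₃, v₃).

∇J = (6u, 2v)
Step 1: at (-2, -1), ∇J = (-12, -2) → (-2, -1) − 0.01·(-12, -2) = (-1.88, -0.98)
Step 2: at (-1.88, -0.98), ∇J = (-11.28, -1.96) → (-1.88, -0.98) − 0.01·(-11.28, -1.96) = (-1.7672, -0.9604)
Step 3: at (-1.7672, -0.9604), ∇J = (-10.6032, -1.9208) → (-1.7672, -0.9604) − 0.01·(-10.6032, -1.9208) = (-1.661168, -0.941192)

(-1.661168, -0.941192)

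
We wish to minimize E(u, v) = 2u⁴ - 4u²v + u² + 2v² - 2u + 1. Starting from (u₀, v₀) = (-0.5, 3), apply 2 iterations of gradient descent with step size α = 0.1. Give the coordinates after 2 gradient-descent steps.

∇E = (8u³ - 8uv + 2u - 2, -4u² + 4v)
(u₁, v₁) = (-0.5, 3) − 0.1·(8, 11) = (-1.3, 1.9)
(u₂, v₂) = (-1.3, 1.9) − 0.1·(-2.416, 0.84) = (-1.0584, 1.816)

(-1.0584, 1.816)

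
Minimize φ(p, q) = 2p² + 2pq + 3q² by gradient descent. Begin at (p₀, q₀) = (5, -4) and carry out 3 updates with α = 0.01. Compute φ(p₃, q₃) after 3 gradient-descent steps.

48.571349136

∇φ = (4p + 2q, 2p + 6q)
(p₁, q₁) = (5, -4) − 0.01·(12, -14) = (4.88, -3.86)
(p₂, q₂) = (4.88, -3.86) − 0.01·(11.8, -13.4) = (4.762, -3.726)
(p₃, q₃) = (4.762, -3.726) − 0.01·(11.596, -12.832) = (4.64604, -3.59768)
φ(4.64604, -3.59768) = 48.571349136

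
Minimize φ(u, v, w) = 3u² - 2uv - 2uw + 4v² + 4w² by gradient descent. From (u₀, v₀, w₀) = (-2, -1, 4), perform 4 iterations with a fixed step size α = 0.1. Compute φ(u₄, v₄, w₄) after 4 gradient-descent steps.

0.00572672

∇φ = (6u - 2v - 2w, -2u + 8v, -2u + 8w)
(u₁, v₁, w₁) = (-2, -1, 4) − 0.1·(-18, -4, 36) = (-0.2, -0.6, 0.4)
(u₂, v₂, w₂) = (-0.2, -0.6, 0.4) − 0.1·(-0.8, -4.4, 3.6) = (-0.12, -0.16, 0.04)
(u₃, v₃, w₃) = (-0.12, -0.16, 0.04) − 0.1·(-0.48, -1.04, 0.56) = (-0.072, -0.056, -0.016)
(u₄, v₄, w₄) = (-0.072, -0.056, -0.016) − 0.1·(-0.288, -0.304, 0.016) = (-0.0432, -0.0256, -0.0176)
φ(-0.0432, -0.0256, -0.0176) = 0.00572672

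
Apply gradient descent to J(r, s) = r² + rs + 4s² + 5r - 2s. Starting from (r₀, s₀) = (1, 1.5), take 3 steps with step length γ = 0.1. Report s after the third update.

0.295

∇J = (2r + s + 5, r + 8s - 2)
Step 1: at (1, 1.5), ∇J = (8.5, 11) → (1, 1.5) − 0.1·(8.5, 11) = (0.15, 0.4)
Step 2: at (0.15, 0.4), ∇J = (5.7, 1.35) → (0.15, 0.4) − 0.1·(5.7, 1.35) = (-0.42, 0.265)
Step 3: at (-0.42, 0.265), ∇J = (4.425, -0.3) → (-0.42, 0.265) − 0.1·(4.425, -0.3) = (-0.8625, 0.295)
s = 0.295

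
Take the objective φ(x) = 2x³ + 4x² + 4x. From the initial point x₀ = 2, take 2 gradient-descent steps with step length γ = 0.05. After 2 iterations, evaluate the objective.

φ′(x) = 6x² + 8x + 4
Step 1: φ′(2) = 44; x₁ = 2 − 0.05·44 = -0.2
Step 2: φ′(-0.2) = 2.64; x₂ = -0.2 − 0.05·2.64 = -0.332
φ(-0.332) = -0.960292736

-0.960292736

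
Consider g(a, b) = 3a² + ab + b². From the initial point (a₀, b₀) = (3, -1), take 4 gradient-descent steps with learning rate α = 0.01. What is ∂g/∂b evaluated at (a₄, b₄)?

∇g = (6a + b, a + 2b)
Step 1: at (3, -1), ∇g = (17, 1) → (3, -1) − 0.01·(17, 1) = (2.83, -1.01)
Step 2: at (2.83, -1.01), ∇g = (15.97, 0.81) → (2.83, -1.01) − 0.01·(15.97, 0.81) = (2.6703, -1.0181)
Step 3: at (2.6703, -1.0181), ∇g = (15.0037, 0.6341) → (2.6703, -1.0181) − 0.01·(15.0037, 0.6341) = (2.520263, -1.024441)
Step 4: at (2.520263, -1.024441), ∇g = (14.097137, 0.471381) → (2.520263, -1.024441) − 0.01·(14.097137, 0.471381) = (2.37929163, -1.02915481)
∂g/∂b at (2.37929163, -1.02915481) = 0.32098201

0.32098201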